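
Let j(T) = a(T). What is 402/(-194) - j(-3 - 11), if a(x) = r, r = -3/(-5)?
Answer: -1296/485 ≈ -2.6722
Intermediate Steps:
r = ⅗ (r = -3*(-⅕) = ⅗ ≈ 0.60000)
a(x) = ⅗
j(T) = ⅗
402/(-194) - j(-3 - 11) = 402/(-194) - 1*⅗ = 402*(-1/194) - ⅗ = -201/97 - ⅗ = -1296/485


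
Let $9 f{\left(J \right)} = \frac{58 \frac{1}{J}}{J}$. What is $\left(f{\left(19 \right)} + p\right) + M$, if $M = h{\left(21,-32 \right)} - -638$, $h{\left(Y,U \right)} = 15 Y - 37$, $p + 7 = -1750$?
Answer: $- \frac{2732351}{3249} \approx -840.98$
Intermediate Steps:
$p = -1757$ ($p = -7 - 1750 = -1757$)
$f{\left(J \right)} = \frac{58}{9 J^{2}}$ ($f{\left(J \right)} = \frac{\frac{58}{J} \frac{1}{J}}{9} = \frac{58 \frac{1}{J^{2}}}{9} = \frac{58}{9 J^{2}}$)
$h{\left(Y,U \right)} = -37 + 15 Y$
$M = 916$ ($M = \left(-37 + 15 \cdot 21\right) - -638 = \left(-37 + 315\right) + 638 = 278 + 638 = 916$)
$\left(f{\left(19 \right)} + p\right) + M = \left(\frac{58}{9 \cdot 361} - 1757\right) + 916 = \left(\frac{58}{9} \cdot \frac{1}{361} - 1757\right) + 916 = \left(\frac{58}{3249} - 1757\right) + 916 = - \frac{5708435}{3249} + 916 = - \frac{2732351}{3249}$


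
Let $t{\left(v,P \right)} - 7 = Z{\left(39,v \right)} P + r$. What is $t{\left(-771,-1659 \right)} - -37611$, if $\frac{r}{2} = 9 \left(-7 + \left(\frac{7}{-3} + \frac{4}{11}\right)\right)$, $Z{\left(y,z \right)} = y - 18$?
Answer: $\frac{28793}{11} \approx 2617.5$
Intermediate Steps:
$Z{\left(y,z \right)} = -18 + y$
$r = - \frac{1776}{11}$ ($r = 2 \cdot 9 \left(-7 + \left(\frac{7}{-3} + \frac{4}{11}\right)\right) = 2 \cdot 9 \left(-7 + \left(7 \left(- \frac{1}{3}\right) + 4 \cdot \frac{1}{11}\right)\right) = 2 \cdot 9 \left(-7 + \left(- \frac{7}{3} + \frac{4}{11}\right)\right) = 2 \cdot 9 \left(-7 - \frac{65}{33}\right) = 2 \cdot 9 \left(- \frac{296}{33}\right) = 2 \left(- \frac{888}{11}\right) = - \frac{1776}{11} \approx -161.45$)
$t{\left(v,P \right)} = - \frac{1699}{11} + 21 P$ ($t{\left(v,P \right)} = 7 + \left(\left(-18 + 39\right) P - \frac{1776}{11}\right) = 7 + \left(21 P - \frac{1776}{11}\right) = 7 + \left(- \frac{1776}{11} + 21 P\right) = - \frac{1699}{11} + 21 P$)
$t{\left(-771,-1659 \right)} - -37611 = \left(- \frac{1699}{11} + 21 \left(-1659\right)\right) - -37611 = \left(- \frac{1699}{11} - 34839\right) + \left(-313349 + 350960\right) = - \frac{384928}{11} + 37611 = \frac{28793}{11}$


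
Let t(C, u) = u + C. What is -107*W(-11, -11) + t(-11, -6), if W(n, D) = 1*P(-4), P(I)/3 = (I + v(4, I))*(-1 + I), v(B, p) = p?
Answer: -12857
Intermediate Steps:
t(C, u) = C + u
P(I) = 6*I*(-1 + I) (P(I) = 3*((I + I)*(-1 + I)) = 3*((2*I)*(-1 + I)) = 3*(2*I*(-1 + I)) = 6*I*(-1 + I))
W(n, D) = 120 (W(n, D) = 1*(6*(-4)*(-1 - 4)) = 1*(6*(-4)*(-5)) = 1*120 = 120)
-107*W(-11, -11) + t(-11, -6) = -107*120 + (-11 - 6) = -12840 - 17 = -12857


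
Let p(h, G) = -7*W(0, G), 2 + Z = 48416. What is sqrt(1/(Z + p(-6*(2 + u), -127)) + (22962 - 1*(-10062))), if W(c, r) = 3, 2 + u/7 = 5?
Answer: sqrt(8593147338241)/16131 ≈ 181.73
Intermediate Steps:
u = 21 (u = -14 + 7*5 = -14 + 35 = 21)
Z = 48414 (Z = -2 + 48416 = 48414)
p(h, G) = -21 (p(h, G) = -7*3 = -21)
sqrt(1/(Z + p(-6*(2 + u), -127)) + (22962 - 1*(-10062))) = sqrt(1/(48414 - 21) + (22962 - 1*(-10062))) = sqrt(1/48393 + (22962 + 10062)) = sqrt(1/48393 + 33024) = sqrt(1598130433/48393) = sqrt(8593147338241)/16131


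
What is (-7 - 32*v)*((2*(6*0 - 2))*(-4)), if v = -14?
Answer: 7056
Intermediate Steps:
(-7 - 32*v)*((2*(6*0 - 2))*(-4)) = (-7 - 32*(-14))*((2*(6*0 - 2))*(-4)) = (-7 + 448)*((2*(0 - 2))*(-4)) = 441*((2*(-2))*(-4)) = 441*(-4*(-4)) = 441*16 = 7056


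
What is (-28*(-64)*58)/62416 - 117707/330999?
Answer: 1690994497/1291227099 ≈ 1.3096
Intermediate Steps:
(-28*(-64)*58)/62416 - 117707/330999 = (1792*58)*(1/62416) - 117707*1/330999 = 103936*(1/62416) - 117707/330999 = 6496/3901 - 117707/330999 = 1690994497/1291227099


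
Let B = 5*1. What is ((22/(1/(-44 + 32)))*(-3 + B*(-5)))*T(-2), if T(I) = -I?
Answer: 14784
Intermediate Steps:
B = 5
((22/(1/(-44 + 32)))*(-3 + B*(-5)))*T(-2) = ((22/(1/(-44 + 32)))*(-3 + 5*(-5)))*(-1*(-2)) = ((22/(1/(-12)))*(-3 - 25))*2 = ((22/(-1/12))*(-28))*2 = ((22*(-12))*(-28))*2 = -264*(-28)*2 = 7392*2 = 14784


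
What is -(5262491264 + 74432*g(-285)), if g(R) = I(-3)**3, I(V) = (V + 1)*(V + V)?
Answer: -5391109760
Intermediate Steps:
I(V) = 2*V*(1 + V) (I(V) = (1 + V)*(2*V) = 2*V*(1 + V))
g(R) = 1728 (g(R) = (2*(-3)*(1 - 3))**3 = (2*(-3)*(-2))**3 = 12**3 = 1728)
-(5262491264 + 74432*g(-285)) = -74432/(1/(1728 + 70702)) = -74432/(1/72430) = -74432/1/72430 = -74432*72430 = -5391109760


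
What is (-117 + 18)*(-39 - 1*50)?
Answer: 8811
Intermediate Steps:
(-117 + 18)*(-39 - 1*50) = -99*(-39 - 50) = -99*(-89) = 8811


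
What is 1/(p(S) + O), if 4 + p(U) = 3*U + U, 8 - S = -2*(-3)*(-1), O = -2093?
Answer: -1/2041 ≈ -0.00048996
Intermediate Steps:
S = 14 (S = 8 - (-2*(-3))*(-1) = 8 - 6*(-1) = 8 - 1*(-6) = 8 + 6 = 14)
p(U) = -4 + 4*U (p(U) = -4 + (3*U + U) = -4 + 4*U)
1/(p(S) + O) = 1/((-4 + 4*14) - 2093) = 1/((-4 + 56) - 2093) = 1/(52 - 2093) = 1/(-2041) = -1/2041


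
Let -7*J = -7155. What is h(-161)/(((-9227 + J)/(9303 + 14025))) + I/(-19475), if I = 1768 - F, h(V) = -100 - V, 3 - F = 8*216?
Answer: -97096091281/559263575 ≈ -173.61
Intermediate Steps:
J = 7155/7 (J = -1/7*(-7155) = 7155/7 ≈ 1022.1)
F = -1725 (F = 3 - 8*216 = 3 - 1*1728 = 3 - 1728 = -1725)
I = 3493 (I = 1768 - 1*(-1725) = 1768 + 1725 = 3493)
h(-161)/(((-9227 + J)/(9303 + 14025))) + I/(-19475) = (-100 - 1*(-161))/(((-9227 + 7155/7)/(9303 + 14025))) + 3493/(-19475) = (-100 + 161)/((-57434/7/23328)) + 3493*(-1/19475) = 61/((-57434/7*1/23328)) - 3493/19475 = 61/(-28717/81648) - 3493/19475 = 61*(-81648/28717) - 3493/19475 = -4980528/28717 - 3493/19475 = -97096091281/559263575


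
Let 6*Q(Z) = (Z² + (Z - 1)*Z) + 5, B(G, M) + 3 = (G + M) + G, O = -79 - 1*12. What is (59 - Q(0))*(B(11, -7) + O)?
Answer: -27571/6 ≈ -4595.2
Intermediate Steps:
O = -91 (O = -79 - 12 = -91)
B(G, M) = -3 + M + 2*G (B(G, M) = -3 + ((G + M) + G) = -3 + (M + 2*G) = -3 + M + 2*G)
Q(Z) = ⅚ + Z²/6 + Z*(-1 + Z)/6 (Q(Z) = ((Z² + (Z - 1)*Z) + 5)/6 = ((Z² + (-1 + Z)*Z) + 5)/6 = ((Z² + Z*(-1 + Z)) + 5)/6 = (5 + Z² + Z*(-1 + Z))/6 = ⅚ + Z²/6 + Z*(-1 + Z)/6)
(59 - Q(0))*(B(11, -7) + O) = (59 - (⅚ - ⅙*0 + (⅓)*0²))*((-3 - 7 + 2*11) - 91) = (59 - (⅚ + 0 + (⅓)*0))*((-3 - 7 + 22) - 91) = (59 - (⅚ + 0 + 0))*(12 - 91) = (59 - 1*⅚)*(-79) = (59 - ⅚)*(-79) = (349/6)*(-79) = -27571/6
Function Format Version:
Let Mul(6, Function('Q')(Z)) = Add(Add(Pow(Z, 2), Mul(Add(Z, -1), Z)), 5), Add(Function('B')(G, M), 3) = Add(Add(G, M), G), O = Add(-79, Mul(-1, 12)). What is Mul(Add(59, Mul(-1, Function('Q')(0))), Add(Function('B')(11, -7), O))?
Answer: Rational(-27571, 6) ≈ -4595.2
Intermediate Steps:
O = -91 (O = Add(-79, -12) = -91)
Function('B')(G, M) = Add(-3, M, Mul(2, G)) (Function('B')(G, M) = Add(-3, Add(Add(G, M), G)) = Add(-3, Add(M, Mul(2, G))) = Add(-3, M, Mul(2, G)))
Function('Q')(Z) = Add(Rational(5, 6), Mul(Rational(1, 6), Pow(Z, 2)), Mul(Rational(1, 6), Z, Add(-1, Z))) (Function('Q')(Z) = Mul(Rational(1, 6), Add(Add(Pow(Z, 2), Mul(Add(Z, -1), Z)), 5)) = Mul(Rational(1, 6), Add(Add(Pow(Z, 2), Mul(Add(-1, Z), Z)), 5)) = Mul(Rational(1, 6), Add(Add(Pow(Z, 2), Mul(Z, Add(-1, Z))), 5)) = Mul(Rational(1, 6), Add(5, Pow(Z, 2), Mul(Z, Add(-1, Z)))) = Add(Rational(5, 6), Mul(Rational(1, 6), Pow(Z, 2)), Mul(Rational(1, 6), Z, Add(-1, Z))))
Mul(Add(59, Mul(-1, Function('Q')(0))), Add(Function('B')(11, -7), O)) = Mul(Add(59, Mul(-1, Add(Rational(5, 6), Mul(Rational(-1, 6), 0), Mul(Rational(1, 3), Pow(0, 2))))), Add(Add(-3, -7, Mul(2, 11)), -91)) = Mul(Add(59, Mul(-1, Add(Rational(5, 6), 0, Mul(Rational(1, 3), 0)))), Add(Add(-3, -7, 22), -91)) = Mul(Add(59, Mul(-1, Add(Rational(5, 6), 0, 0))), Add(12, -91)) = Mul(Add(59, Mul(-1, Rational(5, 6))), -79) = Mul(Add(59, Rational(-5, 6)), -79) = Mul(Rational(349, 6), -79) = Rational(-27571, 6)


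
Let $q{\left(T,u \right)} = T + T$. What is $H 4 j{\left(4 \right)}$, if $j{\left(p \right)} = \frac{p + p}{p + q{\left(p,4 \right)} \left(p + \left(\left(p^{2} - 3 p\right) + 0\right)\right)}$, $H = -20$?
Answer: $- \frac{160}{17} \approx -9.4118$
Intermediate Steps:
$q{\left(T,u \right)} = 2 T$
$j{\left(p \right)} = \frac{2 p}{p + 2 p \left(p^{2} - 2 p\right)}$ ($j{\left(p \right)} = \frac{p + p}{p + 2 p \left(p + \left(\left(p^{2} - 3 p\right) + 0\right)\right)} = \frac{2 p}{p + 2 p \left(p + \left(p^{2} - 3 p\right)\right)} = \frac{2 p}{p + 2 p \left(p^{2} - 2 p\right)}$)
$H 4 j{\left(4 \right)} = \left(-20\right) 4 \frac{2}{1 - 16 + 2 \cdot 4^{2}} = - 80 \frac{2}{1 - 16 + 2 \cdot 16} = - 80 \frac{2}{1 - 16 + 32} = - 80 \cdot \frac{2}{17} = - 80 \cdot 2 \cdot \frac{1}{17} = \left(-80\right) \frac{2}{17} = - \frac{160}{17}$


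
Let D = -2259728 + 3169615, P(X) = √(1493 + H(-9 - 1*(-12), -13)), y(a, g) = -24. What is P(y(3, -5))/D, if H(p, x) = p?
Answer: 2*√374/909887 ≈ 4.2509e-5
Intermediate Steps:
P(X) = 2*√374 (P(X) = √(1493 + (-9 - 1*(-12))) = √(1493 + (-9 + 12)) = √(1493 + 3) = √1496 = 2*√374)
D = 909887
P(y(3, -5))/D = (2*√374)/909887 = (2*√374)*(1/909887) = 2*√374/909887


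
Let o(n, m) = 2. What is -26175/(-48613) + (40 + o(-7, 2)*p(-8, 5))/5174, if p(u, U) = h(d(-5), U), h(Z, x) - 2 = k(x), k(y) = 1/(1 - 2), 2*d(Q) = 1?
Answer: 68735598/125761831 ≈ 0.54655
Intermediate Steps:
d(Q) = ½ (d(Q) = (½)*1 = ½)
k(y) = -1 (k(y) = 1/(-1) = -1)
h(Z, x) = 1 (h(Z, x) = 2 - 1 = 1)
p(u, U) = 1
-26175/(-48613) + (40 + o(-7, 2)*p(-8, 5))/5174 = -26175/(-48613) + (40 + 2*1)/5174 = -26175*(-1/48613) + (40 + 2)*(1/5174) = 26175/48613 + 42*(1/5174) = 26175/48613 + 21/2587 = 68735598/125761831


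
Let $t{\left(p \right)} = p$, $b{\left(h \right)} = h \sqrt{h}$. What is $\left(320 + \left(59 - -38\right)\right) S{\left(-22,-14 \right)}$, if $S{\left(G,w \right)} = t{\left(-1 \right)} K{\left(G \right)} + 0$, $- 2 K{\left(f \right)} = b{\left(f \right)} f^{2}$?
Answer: $- 2220108 i \sqrt{22} \approx - 1.0413 \cdot 10^{7} i$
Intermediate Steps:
$b{\left(h \right)} = h^{\frac{3}{2}}$
$K{\left(f \right)} = - \frac{f^{\frac{7}{2}}}{2}$ ($K{\left(f \right)} = - \frac{f^{\frac{3}{2}} f^{2}}{2} = - \frac{f^{\frac{7}{2}}}{2}$)
$S{\left(G,w \right)} = \frac{G^{\frac{7}{2}}}{2}$ ($S{\left(G,w \right)} = - \frac{\left(-1\right) G^{\frac{7}{2}}}{2} + 0 = \frac{G^{\frac{7}{2}}}{2} + 0 = \frac{G^{\frac{7}{2}}}{2}$)
$\left(320 + \left(59 - -38\right)\right) S{\left(-22,-14 \right)} = \left(320 + \left(59 - -38\right)\right) \frac{\left(-22\right)^{\frac{7}{2}}}{2} = \left(320 + \left(59 + 38\right)\right) \frac{\left(-10648\right) i \sqrt{22}}{2} = \left(320 + 97\right) \left(- 5324 i \sqrt{22}\right) = 417 \left(- 5324 i \sqrt{22}\right) = - 2220108 i \sqrt{22}$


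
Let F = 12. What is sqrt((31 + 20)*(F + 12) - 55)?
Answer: sqrt(1169) ≈ 34.191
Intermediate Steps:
sqrt((31 + 20)*(F + 12) - 55) = sqrt((31 + 20)*(12 + 12) - 55) = sqrt(51*24 - 55) = sqrt(1224 - 55) = sqrt(1169)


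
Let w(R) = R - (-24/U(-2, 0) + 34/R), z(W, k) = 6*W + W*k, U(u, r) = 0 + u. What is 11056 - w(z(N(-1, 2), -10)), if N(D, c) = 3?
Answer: 66463/6 ≈ 11077.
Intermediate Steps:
U(u, r) = u
w(R) = -12 + R - 34/R (w(R) = R - (-24/(-2) + 34/R) = R - (-24*(-1/2) + 34/R) = R - (12 + 34/R) = R + (-12 - 34/R) = -12 + R - 34/R)
11056 - w(z(N(-1, 2), -10)) = 11056 - (-12 + 3*(6 - 10) - 34*1/(3*(6 - 10))) = 11056 - (-12 + 3*(-4) - 34/(3*(-4))) = 11056 - (-12 - 12 - 34/(-12)) = 11056 - (-12 - 12 - 34*(-1/12)) = 11056 - (-12 - 12 + 17/6) = 11056 - 1*(-127/6) = 11056 + 127/6 = 66463/6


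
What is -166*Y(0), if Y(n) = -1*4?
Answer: 664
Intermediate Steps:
Y(n) = -4
-166*Y(0) = -166*(-4) = 664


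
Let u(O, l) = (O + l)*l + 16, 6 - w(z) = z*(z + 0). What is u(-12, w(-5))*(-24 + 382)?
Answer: 216590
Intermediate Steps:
w(z) = 6 - z**2 (w(z) = 6 - z*(z + 0) = 6 - z*z = 6 - z**2)
u(O, l) = 16 + l*(O + l) (u(O, l) = l*(O + l) + 16 = 16 + l*(O + l))
u(-12, w(-5))*(-24 + 382) = (16 + (6 - 1*(-5)**2)**2 - 12*(6 - 1*(-5)**2))*(-24 + 382) = (16 + (6 - 1*25)**2 - 12*(6 - 1*25))*358 = (16 + (6 - 25)**2 - 12*(6 - 25))*358 = (16 + (-19)**2 - 12*(-19))*358 = (16 + 361 + 228)*358 = 605*358 = 216590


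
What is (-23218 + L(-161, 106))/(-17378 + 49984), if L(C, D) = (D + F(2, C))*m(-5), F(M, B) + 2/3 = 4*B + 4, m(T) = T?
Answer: -30817/48909 ≈ -0.63009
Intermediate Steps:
F(M, B) = 10/3 + 4*B (F(M, B) = -2/3 + (4*B + 4) = -2/3 + (4 + 4*B) = 10/3 + 4*B)
L(C, D) = -50/3 - 20*C - 5*D (L(C, D) = (D + (10/3 + 4*C))*(-5) = (10/3 + D + 4*C)*(-5) = -50/3 - 20*C - 5*D)
(-23218 + L(-161, 106))/(-17378 + 49984) = (-23218 + (-50/3 - 20*(-161) - 5*106))/(-17378 + 49984) = (-23218 + (-50/3 + 3220 - 530))/32606 = (-23218 + 8020/3)*(1/32606) = -61634/3*1/32606 = -30817/48909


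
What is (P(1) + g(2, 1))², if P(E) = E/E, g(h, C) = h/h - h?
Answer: 0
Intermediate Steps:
g(h, C) = 1 - h
P(E) = 1
(P(1) + g(2, 1))² = (1 + (1 - 1*2))² = (1 + (1 - 2))² = (1 - 1)² = 0² = 0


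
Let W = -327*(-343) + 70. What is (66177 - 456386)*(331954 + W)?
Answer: -173324984665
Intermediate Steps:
W = 112231 (W = 112161 + 70 = 112231)
(66177 - 456386)*(331954 + W) = (66177 - 456386)*(331954 + 112231) = -390209*444185 = -173324984665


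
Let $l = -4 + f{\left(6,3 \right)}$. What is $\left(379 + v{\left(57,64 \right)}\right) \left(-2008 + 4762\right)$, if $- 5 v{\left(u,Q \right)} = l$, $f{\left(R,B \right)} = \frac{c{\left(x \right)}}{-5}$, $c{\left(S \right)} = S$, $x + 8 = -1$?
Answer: $\frac{26124444}{25} \approx 1.045 \cdot 10^{6}$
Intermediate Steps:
$x = -9$ ($x = -8 - 1 = -9$)
$f{\left(R,B \right)} = \frac{9}{5}$ ($f{\left(R,B \right)} = - \frac{9}{-5} = \left(-9\right) \left(- \frac{1}{5}\right) = \frac{9}{5}$)
$l = - \frac{11}{5}$ ($l = -4 + \frac{9}{5} = - \frac{11}{5} \approx -2.2$)
$v{\left(u,Q \right)} = \frac{11}{25}$ ($v{\left(u,Q \right)} = \left(- \frac{1}{5}\right) \left(- \frac{11}{5}\right) = \frac{11}{25}$)
$\left(379 + v{\left(57,64 \right)}\right) \left(-2008 + 4762\right) = \left(379 + \frac{11}{25}\right) \left(-2008 + 4762\right) = \frac{9486}{25} \cdot 2754 = \frac{26124444}{25}$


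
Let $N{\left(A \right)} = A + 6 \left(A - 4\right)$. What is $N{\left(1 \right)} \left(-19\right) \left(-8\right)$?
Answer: $-2584$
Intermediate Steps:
$N{\left(A \right)} = -24 + 7 A$ ($N{\left(A \right)} = A + 6 \left(A - 4\right) = A + 6 \left(-4 + A\right) = A + \left(-24 + 6 A\right) = -24 + 7 A$)
$N{\left(1 \right)} \left(-19\right) \left(-8\right) = \left(-24 + 7 \cdot 1\right) \left(-19\right) \left(-8\right) = \left(-24 + 7\right) \left(-19\right) \left(-8\right) = \left(-17\right) \left(-19\right) \left(-8\right) = 323 \left(-8\right) = -2584$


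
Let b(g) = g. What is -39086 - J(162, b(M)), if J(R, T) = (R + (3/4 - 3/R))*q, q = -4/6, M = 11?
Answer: -6314357/162 ≈ -38978.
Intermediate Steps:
q = -2/3 (q = -4*1/6 = -2/3 ≈ -0.66667)
J(R, T) = -1/2 + 2/R - 2*R/3 (J(R, T) = (R + (3/4 - 3/R))*(-2/3) = (3/4 + R - 3/R)*(-2/3) = -1/2 + 2/R - 2*R/3)
-39086 - J(162, b(M)) = -39086 - (12 - 1*162*(3 + 4*162))/(6*162) = -39086 - (12 - 1*162*(3 + 648))/(6*162) = -39086 - (12 - 1*162*651)/(6*162) = -39086 - (12 - 105462)/(6*162) = -39086 - (-105450)/(6*162) = -39086 - 1*(-17575/162) = -39086 + 17575/162 = -6314357/162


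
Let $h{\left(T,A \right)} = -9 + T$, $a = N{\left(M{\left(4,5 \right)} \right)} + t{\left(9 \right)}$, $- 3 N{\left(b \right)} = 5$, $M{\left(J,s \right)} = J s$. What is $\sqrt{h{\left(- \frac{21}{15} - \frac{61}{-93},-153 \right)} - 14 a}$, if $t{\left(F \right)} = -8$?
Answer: $\frac{\sqrt{27155535}}{465} \approx 11.207$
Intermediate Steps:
$N{\left(b \right)} = - \frac{5}{3}$ ($N{\left(b \right)} = \left(- \frac{1}{3}\right) 5 = - \frac{5}{3}$)
$a = - \frac{29}{3}$ ($a = - \frac{5}{3} - 8 = - \frac{29}{3} \approx -9.6667$)
$\sqrt{h{\left(- \frac{21}{15} - \frac{61}{-93},-153 \right)} - 14 a} = \sqrt{\left(-9 - \left(- \frac{61}{93} + \frac{7}{5}\right)\right) - - \frac{406}{3}} = \sqrt{\left(-9 - \frac{346}{465}\right) + \frac{406}{3}} = \sqrt{- \frac{4531}{465} + \frac{406}{3}} = \sqrt{\frac{58399}{465}} = \frac{\sqrt{27155535}}{465}$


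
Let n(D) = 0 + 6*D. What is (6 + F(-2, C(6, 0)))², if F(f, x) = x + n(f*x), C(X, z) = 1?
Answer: 25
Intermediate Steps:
n(D) = 6*D
F(f, x) = x + 6*f*x (F(f, x) = x + 6*(f*x) = x + 6*f*x)
(6 + F(-2, C(6, 0)))² = (6 + 1*(1 + 6*(-2)))² = (6 + 1*(1 - 12))² = (6 + 1*(-11))² = (6 - 11)² = (-5)² = 25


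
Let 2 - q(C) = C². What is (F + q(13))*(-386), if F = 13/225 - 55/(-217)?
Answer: 3141491494/48825 ≈ 64342.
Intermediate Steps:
q(C) = 2 - C²
F = 15196/48825 (F = 13*(1/225) - 55*(-1/217) = 13/225 + 55/217 = 15196/48825 ≈ 0.31123)
(F + q(13))*(-386) = (15196/48825 + (2 - 1*13²))*(-386) = (15196/48825 + (2 - 1*169))*(-386) = (15196/48825 + (2 - 169))*(-386) = (15196/48825 - 167)*(-386) = -8138579/48825*(-386) = 3141491494/48825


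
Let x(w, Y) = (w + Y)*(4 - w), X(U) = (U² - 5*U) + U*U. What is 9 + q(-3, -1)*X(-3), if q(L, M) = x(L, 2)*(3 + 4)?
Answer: -1608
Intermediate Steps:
X(U) = -5*U + 2*U² (X(U) = (U² - 5*U) + U² = -5*U + 2*U²)
x(w, Y) = (4 - w)*(Y + w) (x(w, Y) = (Y + w)*(4 - w) = (4 - w)*(Y + w))
q(L, M) = 56 - 7*L² + 14*L (q(L, M) = (-L² + 4*2 + 4*L - 1*2*L)*(3 + 4) = (-L² + 8 + 4*L - 2*L)*7 = (8 - L² + 2*L)*7 = 56 - 7*L² + 14*L)
9 + q(-3, -1)*X(-3) = 9 + (56 - 7*(-3)² + 14*(-3))*(-3*(-5 + 2*(-3))) = 9 + (56 - 7*9 - 42)*(-3*(-5 - 6)) = 9 + (56 - 63 - 42)*(-3*(-11)) = 9 - 49*33 = 9 - 1617 = -1608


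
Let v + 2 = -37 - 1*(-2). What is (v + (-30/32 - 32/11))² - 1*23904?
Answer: -688768583/30976 ≈ -22236.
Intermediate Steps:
v = -37 (v = -2 + (-37 - 1*(-2)) = -2 + (-37 + 2) = -2 - 35 = -37)
(v + (-30/32 - 32/11))² - 1*23904 = (-37 + (-30/32 - 32/11))² - 1*23904 = (-37 + (-30*1/32 - 32*1/11))² - 23904 = (-37 + (-15/16 - 32/11))² - 23904 = (-37 - 677/176)² - 23904 = (-7189/176)² - 23904 = 51681721/30976 - 23904 = -688768583/30976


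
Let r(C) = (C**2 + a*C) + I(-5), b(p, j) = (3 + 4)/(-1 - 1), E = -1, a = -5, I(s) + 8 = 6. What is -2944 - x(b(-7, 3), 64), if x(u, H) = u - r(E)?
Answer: -5873/2 ≈ -2936.5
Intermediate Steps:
I(s) = -2 (I(s) = -8 + 6 = -2)
b(p, j) = -7/2 (b(p, j) = 7/(-2) = 7*(-1/2) = -7/2)
r(C) = -2 + C**2 - 5*C (r(C) = (C**2 - 5*C) - 2 = -2 + C**2 - 5*C)
x(u, H) = -4 + u (x(u, H) = u - (-2 + (-1)**2 - 5*(-1)) = u - (-2 + 1 + 5) = u - 1*4 = u - 4 = -4 + u)
-2944 - x(b(-7, 3), 64) = -2944 - (-4 - 7/2) = -2944 - 1*(-15/2) = -2944 + 15/2 = -5873/2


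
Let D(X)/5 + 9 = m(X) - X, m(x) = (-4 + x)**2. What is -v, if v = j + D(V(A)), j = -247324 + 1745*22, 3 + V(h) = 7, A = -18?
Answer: 208999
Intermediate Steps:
V(h) = 4 (V(h) = -3 + 7 = 4)
D(X) = -45 - 5*X + 5*(-4 + X)**2 (D(X) = -45 + 5*((-4 + X)**2 - X) = -45 + (-5*X + 5*(-4 + X)**2) = -45 - 5*X + 5*(-4 + X)**2)
j = -208934 (j = -247324 + 38390 = -208934)
v = -208999 (v = -208934 + (-45 - 5*4 + 5*(-4 + 4)**2) = -208934 + (-45 - 20 + 5*0**2) = -208934 + (-45 - 20 + 5*0) = -208934 + (-45 - 20 + 0) = -208934 - 65 = -208999)
-v = -1*(-208999) = 208999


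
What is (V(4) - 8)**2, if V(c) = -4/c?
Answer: 81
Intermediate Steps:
(V(4) - 8)**2 = (-4/4 - 8)**2 = (-4*1/4 - 8)**2 = (-1 - 8)**2 = (-9)**2 = 81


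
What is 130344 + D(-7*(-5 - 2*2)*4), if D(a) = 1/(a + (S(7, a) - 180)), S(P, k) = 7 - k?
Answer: 22549511/173 ≈ 1.3034e+5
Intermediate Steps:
D(a) = -1/173 (D(a) = 1/(a + ((7 - a) - 180)) = 1/(a + (-173 - a)) = 1/(-173) = -1/173)
130344 + D(-7*(-5 - 2*2)*4) = 130344 - 1/173 = 22549511/173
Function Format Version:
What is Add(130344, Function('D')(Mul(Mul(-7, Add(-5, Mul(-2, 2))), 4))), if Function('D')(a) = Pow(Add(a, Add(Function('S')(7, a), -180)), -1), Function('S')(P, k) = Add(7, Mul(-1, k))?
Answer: Rational(22549511, 173) ≈ 1.3034e+5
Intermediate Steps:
Function('D')(a) = Rational(-1, 173) (Function('D')(a) = Pow(Add(a, Add(Add(7, Mul(-1, a)), -180)), -1) = Pow(Add(a, Add(-173, Mul(-1, a))), -1) = Pow(-173, -1) = Rational(-1, 173))
Add(130344, Function('D')(Mul(Mul(-7, Add(-5, Mul(-2, 2))), 4))) = Add(130344, Rational(-1, 173)) = Rational(22549511, 173)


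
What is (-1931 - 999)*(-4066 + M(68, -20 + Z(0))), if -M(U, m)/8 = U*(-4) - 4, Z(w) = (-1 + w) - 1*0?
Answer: 5443940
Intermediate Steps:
Z(w) = -1 + w (Z(w) = (-1 + w) + 0 = -1 + w)
M(U, m) = 32 + 32*U (M(U, m) = -8*(U*(-4) - 4) = -8*(-4*U - 4) = -8*(-4 - 4*U) = 32 + 32*U)
(-1931 - 999)*(-4066 + M(68, -20 + Z(0))) = (-1931 - 999)*(-4066 + (32 + 32*68)) = -2930*(-4066 + (32 + 2176)) = -2930*(-4066 + 2208) = -2930*(-1858) = 5443940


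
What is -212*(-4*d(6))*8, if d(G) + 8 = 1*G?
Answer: -13568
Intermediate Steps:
d(G) = -8 + G (d(G) = -8 + 1*G = -8 + G)
-212*(-4*d(6))*8 = -212*(-4*(-8 + 6))*8 = -212*(-4*(-2))*8 = -1696*8 = -212*64 = -13568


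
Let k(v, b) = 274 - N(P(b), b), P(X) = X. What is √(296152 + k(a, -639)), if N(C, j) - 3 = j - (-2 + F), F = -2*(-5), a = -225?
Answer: √297070 ≈ 545.04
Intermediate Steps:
F = 10
N(C, j) = -5 + j (N(C, j) = 3 + (j - (-2 + 10)) = 3 + (j - 1*8) = 3 + (j - 8) = 3 + (-8 + j) = -5 + j)
k(v, b) = 279 - b (k(v, b) = 274 - (-5 + b) = 274 + (5 - b) = 279 - b)
√(296152 + k(a, -639)) = √(296152 + (279 - 1*(-639))) = √(296152 + (279 + 639)) = √(296152 + 918) = √297070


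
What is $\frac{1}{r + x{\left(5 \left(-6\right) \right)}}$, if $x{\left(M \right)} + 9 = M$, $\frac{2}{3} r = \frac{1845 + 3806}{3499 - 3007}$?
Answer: $- \frac{328}{7141} \approx -0.045932$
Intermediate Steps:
$r = \frac{5651}{328}$ ($r = \frac{3 \frac{1845 + 3806}{3499 - 3007}}{2} = \frac{3 \cdot \frac{5651}{492}}{2} = \frac{3 \cdot 5651 \cdot \frac{1}{492}}{2} = \frac{3}{2} \cdot \frac{5651}{492} = \frac{5651}{328} \approx 17.229$)
$x{\left(M \right)} = -9 + M$
$\frac{1}{r + x{\left(5 \left(-6\right) \right)}} = \frac{1}{\frac{5651}{328} + \left(-9 + 5 \left(-6\right)\right)} = \frac{1}{\frac{5651}{328} - 39} = \frac{1}{- \frac{7141}{328}} = - \frac{328}{7141}$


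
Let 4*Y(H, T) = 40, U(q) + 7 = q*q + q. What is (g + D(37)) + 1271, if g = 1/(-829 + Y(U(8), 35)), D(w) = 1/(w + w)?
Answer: 77030971/60606 ≈ 1271.0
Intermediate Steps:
U(q) = -7 + q + q**2 (U(q) = -7 + (q*q + q) = -7 + (q**2 + q) = -7 + (q + q**2) = -7 + q + q**2)
Y(H, T) = 10 (Y(H, T) = (1/4)*40 = 10)
D(w) = 1/(2*w)
g = -1/819 (g = 1/(-829 + 10) = 1/(-819) = -1/819 ≈ -0.0012210)
(g + D(37)) + 1271 = (-1/819 + (1/2)/37) + 1271 = (-1/819 + (1/2)*(1/37)) + 1271 = (-1/819 + 1/74) + 1271 = 745/60606 + 1271 = 77030971/60606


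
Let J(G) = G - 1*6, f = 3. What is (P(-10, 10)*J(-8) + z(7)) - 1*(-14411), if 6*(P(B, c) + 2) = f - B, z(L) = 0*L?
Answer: 43226/3 ≈ 14409.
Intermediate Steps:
z(L) = 0
P(B, c) = -3/2 - B/6 (P(B, c) = -2 + (3 - B)/6 = -2 + (1/2 - B/6) = -3/2 - B/6)
J(G) = -6 + G (J(G) = G - 6 = -6 + G)
(P(-10, 10)*J(-8) + z(7)) - 1*(-14411) = ((-3/2 - 1/6*(-10))*(-6 - 8) + 0) - 1*(-14411) = ((-3/2 + 5/3)*(-14) + 0) + 14411 = ((1/6)*(-14) + 0) + 14411 = (-7/3 + 0) + 14411 = -7/3 + 14411 = 43226/3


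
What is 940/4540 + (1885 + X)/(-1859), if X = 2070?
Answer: -810412/421993 ≈ -1.9204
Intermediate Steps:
940/4540 + (1885 + X)/(-1859) = 940/4540 + (1885 + 2070)/(-1859) = 940*(1/4540) + 3955*(-1/1859) = 47/227 - 3955/1859 = -810412/421993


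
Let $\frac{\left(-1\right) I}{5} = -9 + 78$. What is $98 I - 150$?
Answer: $-33960$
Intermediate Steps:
$I = -345$ ($I = - 5 \left(-9 + 78\right) = \left(-5\right) 69 = -345$)
$98 I - 150 = 98 \left(-345\right) - 150 = -33810 - 150 = -33960$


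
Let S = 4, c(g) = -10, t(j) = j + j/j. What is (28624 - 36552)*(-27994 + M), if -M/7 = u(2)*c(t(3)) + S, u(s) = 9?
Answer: 217163776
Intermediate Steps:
t(j) = 1 + j (t(j) = j + 1 = 1 + j)
M = 602 (M = -7*(9*(-10) + 4) = -7*(-90 + 4) = -7*(-86) = 602)
(28624 - 36552)*(-27994 + M) = (28624 - 36552)*(-27994 + 602) = -7928*(-27392) = 217163776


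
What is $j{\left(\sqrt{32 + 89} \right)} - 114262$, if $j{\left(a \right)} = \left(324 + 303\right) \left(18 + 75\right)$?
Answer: $-55951$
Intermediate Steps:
$j{\left(a \right)} = 58311$ ($j{\left(a \right)} = 627 \cdot 93 = 58311$)
$j{\left(\sqrt{32 + 89} \right)} - 114262 = 58311 - 114262 = -55951$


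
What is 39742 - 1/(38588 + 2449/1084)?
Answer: 1662481023938/41831841 ≈ 39742.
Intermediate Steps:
39742 - 1/(38588 + 2449/1084) = 39742 - 1/41831841/1084 = 39742 - 1*1084/41831841 = 39742 - 1084/41831841 = 1662481023938/41831841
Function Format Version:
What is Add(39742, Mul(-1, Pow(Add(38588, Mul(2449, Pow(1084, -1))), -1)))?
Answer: Rational(1662481023938, 41831841) ≈ 39742.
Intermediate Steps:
Add(39742, Mul(-1, Pow(Add(38588, Mul(2449, Pow(1084, -1))), -1))) = Add(39742, Mul(-1, Pow(Add(38588, Mul(2449, Rational(1, 1084))), -1))) = Add(39742, Mul(-1, Pow(Add(38588, Rational(2449, 1084)), -1))) = Add(39742, Mul(-1, Pow(Rational(41831841, 1084), -1))) = Add(39742, Mul(-1, Rational(1084, 41831841))) = Add(39742, Rational(-1084, 41831841)) = Rational(1662481023938, 41831841)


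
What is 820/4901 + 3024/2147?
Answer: 16581164/10522447 ≈ 1.5758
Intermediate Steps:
820/4901 + 3024/2147 = 16581164/10522447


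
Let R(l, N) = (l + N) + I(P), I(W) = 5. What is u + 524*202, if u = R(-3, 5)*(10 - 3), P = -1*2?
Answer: 105897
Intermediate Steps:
P = -2
R(l, N) = 5 + N + l (R(l, N) = (l + N) + 5 = (N + l) + 5 = 5 + N + l)
u = 49 (u = (5 + 5 - 3)*(10 - 3) = 7*7 = 49)
u + 524*202 = 49 + 524*202 = 49 + 105848 = 105897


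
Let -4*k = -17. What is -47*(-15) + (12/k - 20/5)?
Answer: 11965/17 ≈ 703.82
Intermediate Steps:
k = 17/4 (k = -1/4*(-17) = 17/4 ≈ 4.2500)
-47*(-15) + (12/k - 20/5) = -47*(-15) + (12/(17/4) - 20/5) = 705 + (12*(4/17) - 20*1/5) = 705 + (48/17 - 4) = 705 - 20/17 = 11965/17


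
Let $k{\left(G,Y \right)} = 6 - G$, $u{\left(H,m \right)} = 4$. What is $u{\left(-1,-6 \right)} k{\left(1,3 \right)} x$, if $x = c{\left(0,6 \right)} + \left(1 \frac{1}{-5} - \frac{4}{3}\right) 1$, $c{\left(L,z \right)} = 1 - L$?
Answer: $- \frac{32}{3} \approx -10.667$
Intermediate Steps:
$x = - \frac{8}{15}$ ($x = \left(1 - 0\right) + \left(1 \frac{1}{-5} - \frac{4}{3}\right) 1 = \left(1 + 0\right) + \left(1 \left(- \frac{1}{5}\right) - \frac{4}{3}\right) 1 = 1 + \left(- \frac{1}{5} - \frac{4}{3}\right) 1 = 1 - \frac{23}{15} = - \frac{8}{15} \approx -0.53333$)
$u{\left(-1,-6 \right)} k{\left(1,3 \right)} x = 4 \left(6 - 1\right) \left(- \frac{8}{15}\right) = 4 \cdot 5 \left(- \frac{8}{15}\right) = 20 \left(- \frac{8}{15}\right) = - \frac{32}{3}$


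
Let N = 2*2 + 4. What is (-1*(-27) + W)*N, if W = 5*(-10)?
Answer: -184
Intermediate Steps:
N = 8 (N = 4 + 4 = 8)
W = -50
(-1*(-27) + W)*N = (-1*(-27) - 50)*8 = (27 - 50)*8 = -23*8 = -184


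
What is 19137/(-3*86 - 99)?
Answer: -6379/119 ≈ -53.605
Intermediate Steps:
19137/(-3*86 - 99) = 19137/(-258 - 99) = 19137/(-357) = 19137*(-1/357) = -6379/119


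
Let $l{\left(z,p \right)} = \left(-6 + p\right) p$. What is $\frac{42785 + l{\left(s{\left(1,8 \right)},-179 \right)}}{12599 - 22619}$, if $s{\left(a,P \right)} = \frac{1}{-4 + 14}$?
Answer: $- \frac{1265}{167} \approx -7.5749$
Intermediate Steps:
$s{\left(a,P \right)} = \frac{1}{10}$
$l{\left(z,p \right)} = p \left(-6 + p\right)$
$\frac{42785 + l{\left(s{\left(1,8 \right)},-179 \right)}}{12599 - 22619} = \frac{42785 - 179 \left(-6 - 179\right)}{12599 - 22619} = \frac{42785 - -33115}{-10020} = \left(42785 + 33115\right) \left(- \frac{1}{10020}\right) = 75900 \left(- \frac{1}{10020}\right) = - \frac{1265}{167}$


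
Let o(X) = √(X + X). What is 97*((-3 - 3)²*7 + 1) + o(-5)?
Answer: 24541 + I*√10 ≈ 24541.0 + 3.1623*I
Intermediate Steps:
o(X) = √2*√X (o(X) = √(2*X) = √2*√X)
97*((-3 - 3)²*7 + 1) + o(-5) = 97*((-3 - 3)²*7 + 1) + √2*√(-5) = 97*((-6)²*7 + 1) + √2*(I*√5) = 97*(36*7 + 1) + I*√10 = 97*(252 + 1) + I*√10 = 97*253 + I*√10 = 24541 + I*√10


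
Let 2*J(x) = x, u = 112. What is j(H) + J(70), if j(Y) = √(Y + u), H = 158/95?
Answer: 35 + √1025810/95 ≈ 45.661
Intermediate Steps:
J(x) = x/2
H = 158/95 (H = 158*(1/95) = 158/95 ≈ 1.6632)
j(Y) = √(112 + Y) (j(Y) = √(Y + 112) = √(112 + Y))
j(H) + J(70) = √(112 + 158/95) + (½)*70 = √(10798/95) + 35 = √1025810/95 + 35 = 35 + √1025810/95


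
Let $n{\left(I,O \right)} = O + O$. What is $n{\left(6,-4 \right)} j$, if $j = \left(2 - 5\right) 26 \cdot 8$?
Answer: $4992$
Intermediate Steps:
$n{\left(I,O \right)} = 2 O$
$j = -624$ ($j = \left(-3\right) 26 \cdot 8 = \left(-78\right) 8 = -624$)
$n{\left(6,-4 \right)} j = 2 \left(-4\right) \left(-624\right) = \left(-8\right) \left(-624\right) = 4992$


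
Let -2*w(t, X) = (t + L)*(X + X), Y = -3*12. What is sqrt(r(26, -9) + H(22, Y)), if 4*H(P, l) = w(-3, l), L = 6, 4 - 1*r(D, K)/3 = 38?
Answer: 5*I*sqrt(3) ≈ 8.6602*I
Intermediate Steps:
r(D, K) = -102 (r(D, K) = 12 - 3*38 = 12 - 114 = -102)
Y = -36
w(t, X) = -X*(6 + t) (w(t, X) = -(t + 6)*(X + X)/2 = -(6 + t)*2*X/2 = -X*(6 + t))
H(P, l) = -3*l/4 (H(P, l) = (-l*(6 - 3))/4 = (-1*l*3)/4 = (-3*l)/4 = -3*l/4)
sqrt(r(26, -9) + H(22, Y)) = sqrt(-102 - 3/4*(-36)) = sqrt(-102 + 27) = sqrt(-75) = 5*I*sqrt(3)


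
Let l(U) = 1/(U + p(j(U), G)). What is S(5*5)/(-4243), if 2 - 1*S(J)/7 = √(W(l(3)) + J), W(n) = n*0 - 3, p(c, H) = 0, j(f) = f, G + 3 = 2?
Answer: -14/4243 + 7*√22/4243 ≈ 0.0044386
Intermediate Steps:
G = -1 (G = -3 + 2 = -1)
l(U) = 1/U (l(U) = 1/(U + 0) = 1/U)
W(n) = -3 (W(n) = 0 - 3 = -3)
S(J) = 14 - 7*√(-3 + J)
S(5*5)/(-4243) = (14 - 7*√(-3 + 5*5))/(-4243) = (14 - 7*√(-3 + 25))*(-1/4243) = (14 - 7*√22)*(-1/4243) = -14/4243 + 7*√22/4243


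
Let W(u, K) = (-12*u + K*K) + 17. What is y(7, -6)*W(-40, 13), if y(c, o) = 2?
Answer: 1332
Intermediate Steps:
W(u, K) = 17 + K² - 12*u (W(u, K) = (-12*u + K²) + 17 = (K² - 12*u) + 17 = 17 + K² - 12*u)
y(7, -6)*W(-40, 13) = 2*(17 + 13² - 12*(-40)) = 2*(17 + 169 + 480) = 2*666 = 1332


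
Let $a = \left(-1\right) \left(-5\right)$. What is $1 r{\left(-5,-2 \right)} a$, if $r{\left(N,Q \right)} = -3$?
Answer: $-15$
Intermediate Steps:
$a = 5$
$1 r{\left(-5,-2 \right)} a = 1 \left(-3\right) 5 = \left(-3\right) 5 = -15$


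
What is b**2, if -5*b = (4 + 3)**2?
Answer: 2401/25 ≈ 96.040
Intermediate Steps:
b = -49/5 (b = -(4 + 3)**2/5 = -1/5*7**2 = -1/5*49 = -49/5 ≈ -9.8000)
b**2 = (-49/5)**2 = 2401/25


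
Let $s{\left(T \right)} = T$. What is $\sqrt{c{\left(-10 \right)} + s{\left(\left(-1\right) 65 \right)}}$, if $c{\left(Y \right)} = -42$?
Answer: $i \sqrt{107} \approx 10.344 i$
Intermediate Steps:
$\sqrt{c{\left(-10 \right)} + s{\left(\left(-1\right) 65 \right)}} = \sqrt{-42 - 65} = \sqrt{-107} = i \sqrt{107}$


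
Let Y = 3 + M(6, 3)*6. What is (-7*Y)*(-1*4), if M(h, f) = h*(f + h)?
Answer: 9156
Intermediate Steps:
Y = 327 (Y = 3 + (6*(3 + 6))*6 = 3 + (6*9)*6 = 3 + 54*6 = 3 + 324 = 327)
(-7*Y)*(-1*4) = (-7*327)*(-1*4) = -2289*(-4) = 9156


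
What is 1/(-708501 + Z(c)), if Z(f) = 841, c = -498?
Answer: -1/707660 ≈ -1.4131e-6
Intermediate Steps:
1/(-708501 + Z(c)) = 1/(-708501 + 841) = 1/(-707660) = -1/707660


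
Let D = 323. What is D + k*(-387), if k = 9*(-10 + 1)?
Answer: 31670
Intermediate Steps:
k = -81 (k = 9*(-9) = -81)
D + k*(-387) = 323 - 81*(-387) = 323 + 31347 = 31670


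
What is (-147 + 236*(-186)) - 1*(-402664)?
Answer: 358621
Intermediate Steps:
(-147 + 236*(-186)) - 1*(-402664) = (-147 - 43896) + 402664 = -44043 + 402664 = 358621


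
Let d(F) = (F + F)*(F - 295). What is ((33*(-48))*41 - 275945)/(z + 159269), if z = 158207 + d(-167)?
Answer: -340889/471784 ≈ -0.72255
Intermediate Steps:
d(F) = 2*F*(-295 + F) (d(F) = (2*F)*(-295 + F) = 2*F*(-295 + F))
z = 312515 (z = 158207 + 2*(-167)*(-295 - 167) = 158207 + 2*(-167)*(-462) = 158207 + 154308 = 312515)
((33*(-48))*41 - 275945)/(z + 159269) = ((33*(-48))*41 - 275945)/(312515 + 159269) = (-1584*41 - 275945)/471784 = (-64944 - 275945)*(1/471784) = -340889*1/471784 = -340889/471784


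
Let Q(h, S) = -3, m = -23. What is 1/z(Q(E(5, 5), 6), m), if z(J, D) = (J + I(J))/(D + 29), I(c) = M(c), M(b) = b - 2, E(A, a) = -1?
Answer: -¾ ≈ -0.75000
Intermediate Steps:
M(b) = -2 + b
I(c) = -2 + c
z(J, D) = (-2 + 2*J)/(29 + D) (z(J, D) = (J + (-2 + J))/(D + 29) = (-2 + 2*J)/(29 + D))
1/z(Q(E(5, 5), 6), m) = 1/(2*(-1 - 3)/(29 - 23)) = 1/(2*(-4)/6) = 1/(2*(⅙)*(-4)) = 1/(-4/3) = -¾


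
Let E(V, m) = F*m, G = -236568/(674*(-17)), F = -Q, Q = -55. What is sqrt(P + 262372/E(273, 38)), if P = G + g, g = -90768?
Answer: I*sqrt(26843405933549530)/544255 ≈ 301.03*I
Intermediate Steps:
F = 55 (F = -1*(-55) = 55)
G = 118284/5729 (G = -236568/(-11458) = -236568*(-1/11458) = 118284/5729 ≈ 20.647)
E(V, m) = 55*m
P = -519891588/5729 (P = 118284/5729 - 90768 = -519891588/5729 ≈ -90747.)
sqrt(P + 262372/E(273, 38)) = sqrt(-519891588/5729 + 262372/((55*38))) = sqrt(-519891588/5729 + 262372/2090) = sqrt(-519891588/5729 + 262372*(1/2090)) = sqrt(-519891588/5729 + 11926/95) = sqrt(-49321376806/544255) = I*sqrt(26843405933549530)/544255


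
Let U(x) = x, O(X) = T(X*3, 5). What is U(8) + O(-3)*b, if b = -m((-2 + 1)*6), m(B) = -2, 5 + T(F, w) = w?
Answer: 8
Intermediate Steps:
T(F, w) = -5 + w
O(X) = 0 (O(X) = -5 + 5 = 0)
b = 2 (b = -1*(-2) = 2)
U(8) + O(-3)*b = 8 + 0*2 = 8 + 0 = 8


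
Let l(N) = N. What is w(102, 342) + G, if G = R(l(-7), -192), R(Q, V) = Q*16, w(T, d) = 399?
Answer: 287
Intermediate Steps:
R(Q, V) = 16*Q
G = -112 (G = 16*(-7) = -112)
w(102, 342) + G = 399 - 112 = 287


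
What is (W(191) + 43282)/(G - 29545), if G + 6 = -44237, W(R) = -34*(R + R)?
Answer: -459/1118 ≈ -0.41055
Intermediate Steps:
W(R) = -68*R
G = -44243 (G = -6 - 44237 = -44243)
(W(191) + 43282)/(G - 29545) = (-68*191 + 43282)/(-44243 - 29545) = (-12988 + 43282)/(-73788) = 30294*(-1/73788) = -459/1118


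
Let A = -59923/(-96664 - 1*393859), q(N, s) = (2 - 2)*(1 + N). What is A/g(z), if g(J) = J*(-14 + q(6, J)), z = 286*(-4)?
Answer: 59923/7856216368 ≈ 7.6275e-6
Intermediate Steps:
q(N, s) = 0 (q(N, s) = 0*(1 + N) = 0)
z = -1144
g(J) = -14*J (g(J) = J*(-14 + 0) = J*(-14) = -14*J)
A = 59923/490523 (A = -59923/(-96664 - 393859) = -59923/(-490523) = -59923*(-1/490523) = 59923/490523 ≈ 0.12216)
A/g(z) = 59923/(490523*((-14*(-1144)))) = (59923/490523)/16016 = (59923/490523)*(1/16016) = 59923/7856216368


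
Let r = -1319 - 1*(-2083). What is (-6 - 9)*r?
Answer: -11460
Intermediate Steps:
r = 764 (r = -1319 + 2083 = 764)
(-6 - 9)*r = (-6 - 9)*764 = -15*764 = -11460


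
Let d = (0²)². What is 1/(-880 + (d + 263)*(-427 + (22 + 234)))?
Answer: -1/45853 ≈ -2.1809e-5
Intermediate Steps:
d = 0 (d = 0² = 0)
1/(-880 + (d + 263)*(-427 + (22 + 234))) = 1/(-880 + (0 + 263)*(-427 + (22 + 234))) = 1/(-880 + 263*(-427 + 256)) = 1/(-880 + 263*(-171)) = 1/(-880 - 44973) = 1/(-45853) = -1/45853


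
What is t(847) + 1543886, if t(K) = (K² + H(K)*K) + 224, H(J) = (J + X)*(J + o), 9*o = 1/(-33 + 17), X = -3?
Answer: 21878991023/36 ≈ 6.0775e+8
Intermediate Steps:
o = -1/144 (o = 1/(9*(-33 + 17)) = (⅑)/(-16) = (⅑)*(-1/16) = -1/144 ≈ -0.0069444)
H(J) = (-3 + J)*(-1/144 + J) (H(J) = (J - 3)*(J - 1/144) = (-3 + J)*(-1/144 + J))
t(K) = 224 + K² + K*(1/48 + K² - 433*K/144) (t(K) = (K² + (1/48 + K² - 433*K/144)*K) + 224 = (K² + K*(1/48 + K² - 433*K/144)) + 224 = 224 + K² + K*(1/48 + K² - 433*K/144))
t(847) + 1543886 = (224 + 847³ - 289/144*847² + (1/48)*847) + 1543886 = (224 + 607645423 - 289/144*717409 + 847/48) + 1543886 = (224 + 607645423 - 207331201/144 + 847/48) + 1543886 = 21823411127/36 + 1543886 = 21878991023/36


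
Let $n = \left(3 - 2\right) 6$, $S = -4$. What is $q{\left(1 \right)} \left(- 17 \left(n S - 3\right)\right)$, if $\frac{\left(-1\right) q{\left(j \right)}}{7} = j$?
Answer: $-3213$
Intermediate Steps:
$q{\left(j \right)} = - 7 j$
$n = 6$ ($n = 1 \cdot 6 = 6$)
$q{\left(1 \right)} \left(- 17 \left(n S - 3\right)\right) = \left(-7\right) 1 \left(- 17 \left(6 \left(-4\right) - 3\right)\right) = - 7 \left(- 17 \left(-24 - 3\right)\right) = - 7 \left(\left(-17\right) \left(-27\right)\right) = \left(-7\right) 459 = -3213$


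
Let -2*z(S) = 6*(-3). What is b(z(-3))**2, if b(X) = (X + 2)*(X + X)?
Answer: 39204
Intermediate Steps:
z(S) = 9 (z(S) = -3*(-3) = -1/2*(-18) = 9)
b(X) = 2*X*(2 + X) (b(X) = (2 + X)*(2*X) = 2*X*(2 + X))
b(z(-3))**2 = (2*9*(2 + 9))**2 = (2*9*11)**2 = 198**2 = 39204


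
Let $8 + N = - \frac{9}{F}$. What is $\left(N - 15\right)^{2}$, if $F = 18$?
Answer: $\frac{2209}{4} \approx 552.25$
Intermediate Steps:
$N = - \frac{17}{2}$ ($N = -8 - \frac{9}{18} = -8 - \frac{1}{2} = - \frac{17}{2} \approx -8.5$)
$\left(N - 15\right)^{2} = \left(- \frac{17}{2} - 15\right)^{2} = \left(- \frac{47}{2}\right)^{2} = \frac{2209}{4}$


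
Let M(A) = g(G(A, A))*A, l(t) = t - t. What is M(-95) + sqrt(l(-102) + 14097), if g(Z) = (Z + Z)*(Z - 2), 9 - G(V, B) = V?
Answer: -2015520 + sqrt(14097) ≈ -2.0154e+6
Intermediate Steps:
G(V, B) = 9 - V
l(t) = 0
g(Z) = 2*Z*(-2 + Z) (g(Z) = (2*Z)*(-2 + Z) = 2*Z*(-2 + Z))
M(A) = 2*A*(7 - A)*(9 - A) (M(A) = (2*(9 - A)*(-2 + (9 - A)))*A = (2*(9 - A)*(7 - A))*A = (2*(7 - A)*(9 - A))*A = 2*A*(7 - A)*(9 - A))
M(-95) + sqrt(l(-102) + 14097) = 2*(-95)*(-9 - 95)*(-7 - 95) + sqrt(0 + 14097) = 2*(-95)*(-104)*(-102) + sqrt(14097) = -2015520 + sqrt(14097)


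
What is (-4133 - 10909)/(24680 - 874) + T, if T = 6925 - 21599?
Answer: -174672143/11903 ≈ -14675.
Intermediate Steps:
T = -14674
(-4133 - 10909)/(24680 - 874) + T = (-4133 - 10909)/(24680 - 874) - 14674 = -15042/23806 - 14674 = -15042*1/23806 - 14674 = -7521/11903 - 14674 = -174672143/11903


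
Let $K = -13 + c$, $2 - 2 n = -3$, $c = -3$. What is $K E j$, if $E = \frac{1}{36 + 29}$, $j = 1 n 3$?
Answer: $- \frac{24}{13} \approx -1.8462$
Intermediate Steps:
$n = \frac{5}{2}$ ($n = 1 - - \frac{3}{2} = 1 + \frac{3}{2} = \frac{5}{2} \approx 2.5$)
$K = -16$ ($K = -13 - 3 = -16$)
$j = \frac{15}{2}$ ($j = 1 \cdot \frac{5}{2} \cdot 3 = \frac{5}{2} \cdot 3 = \frac{15}{2} \approx 7.5$)
$E = \frac{1}{65} \approx 0.015385$
$K E j = \left(-16\right) \frac{1}{65} \cdot \frac{15}{2} = \left(- \frac{16}{65}\right) \frac{15}{2} = - \frac{24}{13}$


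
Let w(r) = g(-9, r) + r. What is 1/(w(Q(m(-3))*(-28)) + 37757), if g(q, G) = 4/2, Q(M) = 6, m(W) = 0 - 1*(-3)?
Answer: 1/37591 ≈ 2.6602e-5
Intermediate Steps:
m(W) = 3 (m(W) = 0 + 3 = 3)
g(q, G) = 2 (g(q, G) = 4*(½) = 2)
w(r) = 2 + r
1/(w(Q(m(-3))*(-28)) + 37757) = 1/((2 + 6*(-28)) + 37757) = 1/((2 - 168) + 37757) = 1/(-166 + 37757) = 1/37591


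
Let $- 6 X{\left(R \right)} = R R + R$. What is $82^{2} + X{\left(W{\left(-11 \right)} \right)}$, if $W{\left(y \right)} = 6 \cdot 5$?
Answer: $6569$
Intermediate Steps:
$W{\left(y \right)} = 30$
$X{\left(R \right)} = - \frac{R}{6} - \frac{R^{2}}{6}$ ($X{\left(R \right)} = - \frac{R R + R}{6} = - \frac{R^{2} + R}{6} = - \frac{R + R^{2}}{6} = - \frac{R}{6} - \frac{R^{2}}{6}$)
$82^{2} + X{\left(W{\left(-11 \right)} \right)} = 82^{2} - 5 \left(1 + 30\right) = 6724 - 5 \cdot 31 = 6724 - 155 = 6569$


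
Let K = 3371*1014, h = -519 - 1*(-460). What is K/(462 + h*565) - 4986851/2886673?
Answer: -10031141081485/94893601529 ≈ -105.71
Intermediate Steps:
h = -59 (h = -519 + 460 = -59)
K = 3418194
K/(462 + h*565) - 4986851/2886673 = 3418194/(462 - 59*565) - 4986851/2886673 = 3418194/(462 - 33335) - 4986851*1/2886673 = 3418194/(-32873) - 4986851/2886673 = 3418194*(-1/32873) - 4986851/2886673 = -3418194/32873 - 4986851/2886673 = -10031141081485/94893601529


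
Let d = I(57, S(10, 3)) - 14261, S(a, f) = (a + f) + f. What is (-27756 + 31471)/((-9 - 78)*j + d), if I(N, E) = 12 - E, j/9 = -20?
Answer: 743/279 ≈ 2.6631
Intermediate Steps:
j = -180 (j = 9*(-20) = -180)
S(a, f) = a + 2*f
d = -14265 (d = (12 - (10 + 2*3)) - 14261 = (12 - (10 + 6)) - 14261 = (12 - 1*16) - 14261 = (12 - 16) - 14261 = -4 - 14261 = -14265)
(-27756 + 31471)/((-9 - 78)*j + d) = (-27756 + 31471)/((-9 - 78)*(-180) - 14265) = 3715/(-87*(-180) - 14265) = 3715/(15660 - 14265) = 3715/1395 = 3715*(1/1395) = 743/279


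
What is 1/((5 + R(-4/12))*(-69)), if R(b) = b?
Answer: -1/322 ≈ -0.0031056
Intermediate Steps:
1/((5 + R(-4/12))*(-69)) = 1/((5 - 4/12)*(-69)) = 1/((5 - 4*1/12)*(-69)) = 1/((5 - ⅓)*(-69)) = 1/((14/3)*(-69)) = 1/(-322) = -1/322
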